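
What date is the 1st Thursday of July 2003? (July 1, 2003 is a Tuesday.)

July 2003 begins on a Tuesday, so the first Thursday is July 3 (2 days later).

3 July 2003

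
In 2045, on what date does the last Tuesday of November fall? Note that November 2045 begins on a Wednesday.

November 28, 2045

November 2045 begins on a Wednesday, so the first Tuesday is November 7 (6 days later).
November 2045 has 30 days. Adding weeks: 7, 14, 21, 28 — the last one ≤ 30 is the 28th.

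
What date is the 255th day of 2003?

12 September 2003

January has 31 days (255 − 31 = 224 remain).
February has 28 days (224 − 28 = 196 remain).
March has 31 days (196 − 31 = 165 remain).
April has 30 days (165 − 30 = 135 remain).
May has 31 days (135 − 31 = 104 remain).
June has 30 days (104 − 30 = 74 remain).
July has 31 days (74 − 31 = 43 remain).
August has 31 days (43 − 31 = 12 remain).
12 into September → September 12.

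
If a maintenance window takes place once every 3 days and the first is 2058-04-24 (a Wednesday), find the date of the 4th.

The 4th occurrence is 3 intervals after the first: 3 × 3 = 9 days after 2058-04-24.
April has 30 days — 6 days to the end of April leaves 3.
3 days into May → 2058-05-03.

2058-05-03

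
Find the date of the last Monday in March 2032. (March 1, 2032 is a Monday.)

29 March 2032

March 2032 begins on a Monday, so the first Monday is March 1.
March 2032 has 31 days. Adding weeks: 1, 8, 15, 22, 29 — the last one ≤ 31 is the 29th.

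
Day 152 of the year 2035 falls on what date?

January has 31 days (152 − 31 = 121 remain).
February has 28 days (121 − 28 = 93 remain).
March has 31 days (93 − 31 = 62 remain).
April has 30 days (62 − 30 = 32 remain).
May has 31 days (32 − 31 = 1 remain).
1 into June → June 1.

1 June 2035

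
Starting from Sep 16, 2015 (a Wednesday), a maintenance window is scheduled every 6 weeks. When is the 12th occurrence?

Dec 21, 2016

The 12th occurrence is 11 intervals after the first: 11 × 42 = 462 days after Sep 16, 2015.
Sep has 30 days — 14 days to the end of Sep leaves 448.
From end of Sep to end of 2015 is 92 days (356 left).
Jan has 31 days (325 left).
Feb has 29 days (296 left).
Mar has 31 days (265 left).
Apr has 30 days (235 left).
May has 31 days (204 left).
Jun has 30 days (174 left).
Jul has 31 days (143 left).
Aug has 31 days (112 left).
Sep has 30 days (82 left).
Oct has 31 days (51 left).
Nov has 30 days (21 left).
21 days into Dec → Dec 21, 2016.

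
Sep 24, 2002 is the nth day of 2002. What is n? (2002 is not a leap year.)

Days in months before Sep: 31 + 28 + 31 + 30 + 31 + 30 + 31 + 31 = 243.
Plus 24 days into Sep → day 267.

267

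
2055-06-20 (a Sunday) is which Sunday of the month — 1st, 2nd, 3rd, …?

Day 20 falls in week ⌈20/7⌉ of the month.
Days 1–7 hold the 1st Sunday, 8–14 the 2nd, 15–21 the 3rd, 22–28 the 4th, 29–31 the 5th.
20 is in the range for the 3rd.

3rd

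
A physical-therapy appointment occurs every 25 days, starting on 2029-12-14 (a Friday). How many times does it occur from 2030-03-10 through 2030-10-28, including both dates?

9

Occurrences land 25·i days after 2029-12-14 for i = 0, 1, 2, …
2030-03-10 is 86 days after the start; 86 ÷ 25 = 3 remainder 11; since the remainder is 11, round up to i = 4. First occurrence in the window: #5 on 2030-03-24 (4×25 = 100 days in).
2030-10-28 is 318 days after the start; 318 ÷ 25 = 12 remainder 18. Last occurrence in the window: #13 on 2030-10-10.
Occurrences #5 through #13: 9 in total.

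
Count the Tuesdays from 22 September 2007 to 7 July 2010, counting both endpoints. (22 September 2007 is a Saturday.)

146

22 September 2007 is a Saturday; the first Tuesday on or after it is 25 September 2007 (3 days later).
From 25 September 2007 to 7 July 2010: 97 + 366 + 365 + 188 = 1016 days (rest of 2007, 2008, 2009, to 7 July 2010 in 2010).
1016 ÷ 7 = 145 full weeks with remainder 1, so 145 more Tuesdays after the first → 146.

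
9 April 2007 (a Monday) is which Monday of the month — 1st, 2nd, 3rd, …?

2nd

Day 9 falls in week ⌈9/7⌉ of the month.
Days 1–7 hold the 1st Monday, 8–14 the 2nd, 15–21 the 3rd, 22–28 the 4th, 29–31 the 5th.
9 is in the range for the 2nd.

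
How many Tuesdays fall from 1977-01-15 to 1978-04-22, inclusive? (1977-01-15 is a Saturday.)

1977-01-15 is a Saturday; the first Tuesday on or after it is 1977-01-18 (3 days later).
From 1977-01-18 to 1978-04-22: 347 + 112 = 459 days (rest of 1977, to 1978-04-22 in 1978).
459 ÷ 7 = 65 full weeks with remainder 4, so 65 more Tuesdays after the first → 66.

66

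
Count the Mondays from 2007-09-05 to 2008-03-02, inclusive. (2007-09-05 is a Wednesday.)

25

2007-09-05 is a Wednesday; the first Monday on or after it is 2007-09-10 (5 days later).
From 2007-09-10 to 2008-03-02: 20 + 31 + 30 + 31 + 31 + 29 + 2 = 174 days (rest of September, October, November, December, January, February, March).
174 ÷ 7 = 24 full weeks with remainder 6, so 24 more Mondays after the first → 25.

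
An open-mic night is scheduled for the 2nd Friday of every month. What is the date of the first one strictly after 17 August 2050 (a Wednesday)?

August 2050 starts on a Monday; its first Friday is the 5th, so the 2nd Friday is the 12th — 12 August 2050.
That is not after 17 August 2050, so look at September 2050.
September 2050 starts on a Thursday; its first Friday is the 2nd, so the 2nd Friday is the 9th — 9 September 2050.

9 September 2050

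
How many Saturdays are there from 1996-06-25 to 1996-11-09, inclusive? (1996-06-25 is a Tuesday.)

1996-06-25 is a Tuesday; the first Saturday on or after it is 1996-06-29 (4 days later).
From 1996-06-29 to 1996-11-09: 1 + 31 + 31 + 30 + 31 + 9 = 133 days (rest of June, July, August, September, October, November).
133 ÷ 7 = 19 full weeks with remainder 0, so 19 more Saturdays after the first → 20.

20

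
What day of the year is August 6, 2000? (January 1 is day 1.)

Days in months before August: 31 + 29 + 31 + 30 + 31 + 30 + 31 = 213.
Plus 6 days into August → day 219.

219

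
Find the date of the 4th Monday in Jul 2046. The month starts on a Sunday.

Jul 2046 begins on a Sunday, so the first Monday is Jul 2 (1 day later).
The 4th Monday is 3 weeks later: 2 + 21 = 23.

Jul 23, 2046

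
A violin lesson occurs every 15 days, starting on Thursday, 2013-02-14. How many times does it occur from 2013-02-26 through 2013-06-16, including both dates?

Occurrences land 15·i days after 2013-02-14 for i = 0, 1, 2, …
2013-02-26 is 12 days after the start; 12 ÷ 15 = 0 remainder 12; since the remainder is 12, round up to i = 1. First occurrence in the window: #2 on 2013-03-01 (1×15 = 15 days in).
2013-06-16 is 122 days after the start; 122 ÷ 15 = 8 remainder 2. Last occurrence in the window: #9 on 2013-06-14.
Occurrences #2 through #9: 8 in total.

8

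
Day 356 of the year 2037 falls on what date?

2037-12-22

January has 31 days (356 − 31 = 325 remain).
February has 28 days (325 − 28 = 297 remain).
March has 31 days (297 − 31 = 266 remain).
April has 30 days (266 − 30 = 236 remain).
May has 31 days (236 − 31 = 205 remain).
June has 30 days (205 − 30 = 175 remain).
July has 31 days (175 − 31 = 144 remain).
August has 31 days (144 − 31 = 113 remain).
September has 30 days (113 − 30 = 83 remain).
October has 31 days (83 − 31 = 52 remain).
November has 30 days (52 − 30 = 22 remain).
22 into December → December 22.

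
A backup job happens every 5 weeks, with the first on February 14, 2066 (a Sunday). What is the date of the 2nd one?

March 21, 2066

The 2nd occurrence is 1 interval after the first: 1 × 35 = 35 days after February 14, 2066.
February has 28 days — 14 days to the end of February leaves 21.
21 days into March → March 21, 2066.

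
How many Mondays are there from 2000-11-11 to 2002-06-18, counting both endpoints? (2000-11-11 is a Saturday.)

2000-11-11 is a Saturday; the first Monday on or after it is 2000-11-13 (2 days later).
From 2000-11-13 to 2002-06-18: 48 + 365 + 169 = 582 days (rest of 2000, 2001, to 2002-06-18 in 2002).
582 ÷ 7 = 83 full weeks with remainder 1, so 83 more Mondays after the first → 84.

84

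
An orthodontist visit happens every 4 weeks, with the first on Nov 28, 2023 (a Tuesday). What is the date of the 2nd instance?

Dec 26, 2023

The 2nd occurrence is 1 interval after the first: 1 × 28 = 28 days after Nov 28, 2023.
Nov has 30 days — 2 days to the end of Nov leaves 26.
26 days into Dec → Dec 26, 2023.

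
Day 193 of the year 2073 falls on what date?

January has 31 days (193 − 31 = 162 remain).
February has 28 days (162 − 28 = 134 remain).
March has 31 days (134 − 31 = 103 remain).
April has 30 days (103 − 30 = 73 remain).
May has 31 days (73 − 31 = 42 remain).
June has 30 days (42 − 30 = 12 remain).
12 into July → July 12.

2073-07-12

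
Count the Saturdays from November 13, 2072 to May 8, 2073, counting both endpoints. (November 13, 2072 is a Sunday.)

25

November 13, 2072 is a Sunday; the first Saturday on or after it is November 19, 2072 (6 days later).
From November 19, 2072 to May 8, 2073: 11 + 31 + 31 + 28 + 31 + 30 + 8 = 170 days (rest of November, December, January, February, March, April, May).
170 ÷ 7 = 24 full weeks with remainder 2, so 24 more Saturdays after the first → 25.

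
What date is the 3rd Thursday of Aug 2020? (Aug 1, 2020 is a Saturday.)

Aug 2020 begins on a Saturday, so the first Thursday is Aug 6 (5 days later).
The 3rd Thursday is 2 weeks later: 6 + 14 = 20.

Aug 20, 2020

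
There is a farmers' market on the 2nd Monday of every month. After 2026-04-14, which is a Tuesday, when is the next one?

April 2026 starts on a Wednesday; its first Monday is the 6th, so the 2nd Monday is the 13th — 2026-04-13.
That is not after 2026-04-14, so look at May 2026.
May 2026 starts on a Friday; its first Monday is the 4th, so the 2nd Monday is the 11th — 2026-05-11.

2026-05-11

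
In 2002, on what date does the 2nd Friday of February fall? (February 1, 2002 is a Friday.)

February 2002 begins on a Friday, so the first Friday is February 1.
The 2nd Friday is 1 weeks later: 1 + 7 = 8.

8 February 2002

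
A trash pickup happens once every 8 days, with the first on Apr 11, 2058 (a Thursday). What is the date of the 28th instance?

Nov 13, 2058

The 28th occurrence is 27 intervals after the first: 27 × 8 = 216 days after Apr 11, 2058.
Apr has 30 days — 19 days to the end of Apr leaves 197.
May has 31 days (166 left).
Jun has 30 days (136 left).
Jul has 31 days (105 left).
Aug has 31 days (74 left).
Sep has 30 days (44 left).
Oct has 31 days (13 left).
13 days into Nov → Nov 13, 2058.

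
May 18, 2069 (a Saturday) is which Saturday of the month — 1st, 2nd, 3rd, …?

3rd

Day 18 falls in week ⌈18/7⌉ of the month.
Days 1–7 hold the 1st Saturday, 8–14 the 2nd, 15–21 the 3rd, 22–28 the 4th, 29–31 the 5th.
18 is in the range for the 3rd.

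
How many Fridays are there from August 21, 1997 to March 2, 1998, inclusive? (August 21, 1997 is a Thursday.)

August 21, 1997 is a Thursday; the first Friday on or after it is August 22, 1997 (1 day later).
From August 22, 1997 to March 2, 1998: 9 + 30 + 31 + 30 + 31 + 31 + 28 + 2 = 192 days (rest of August, September, October, November, December, January, February, March).
192 ÷ 7 = 27 full weeks with remainder 3, so 27 more Fridays after the first → 28.

28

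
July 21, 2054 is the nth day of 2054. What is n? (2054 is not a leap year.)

Days in months before July: 31 + 28 + 31 + 30 + 31 + 30 = 181.
Plus 21 days into July → day 202.

202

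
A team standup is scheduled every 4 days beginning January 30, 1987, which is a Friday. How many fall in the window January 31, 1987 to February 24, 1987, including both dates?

Occurrences land 4·i days after January 30, 1987 for i = 0, 1, 2, …
January 31, 1987 is 1 day after the start; 1 ÷ 4 = 0 remainder 1; since the remainder is 1, round up to i = 1. First occurrence in the window: #2 on February 3, 1987 (1×4 = 4 days in).
February 24, 1987 is 25 days after the start; 25 ÷ 4 = 6 remainder 1. Last occurrence in the window: #7 on February 23, 1987.
Occurrences #2 through #7: 6 in total.

6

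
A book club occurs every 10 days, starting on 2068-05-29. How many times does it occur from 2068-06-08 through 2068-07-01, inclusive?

3

Occurrences land 10·i days after 2068-05-29 for i = 0, 1, 2, …
2068-06-08 is 10 days after the start; 10 ÷ 10 = 1 remainder 0. First occurrence in the window: #2 on 2068-06-08 (1×10 = 10 days in).
2068-07-01 is 33 days after the start; 33 ÷ 10 = 3 remainder 3. Last occurrence in the window: #4 on 2068-06-28.
Occurrences #2 through #4: 3 in total.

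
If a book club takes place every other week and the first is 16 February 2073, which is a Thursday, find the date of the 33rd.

The 33rd occurrence is 32 intervals after the first: 32 × 14 = 448 days after 16 February 2073.
February has 28 days — 12 days to the end of February leaves 436.
From end of February to end of 2073 is 306 days (130 left).
January has 31 days (99 left).
February has 28 days (71 left).
March has 31 days (40 left).
April has 30 days (10 left).
10 days into May → 10 May 2074.

10 May 2074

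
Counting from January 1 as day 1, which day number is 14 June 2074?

165

Days in months before June: 31 + 28 + 31 + 30 + 31 = 151.
Plus 14 days into June → day 165.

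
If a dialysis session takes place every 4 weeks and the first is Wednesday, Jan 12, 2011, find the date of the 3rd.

Mar 9, 2011

The 3rd occurrence is 2 intervals after the first: 2 × 28 = 56 days after Jan 12, 2011.
Jan has 31 days — 19 days to the end of Jan leaves 37.
Feb has 28 days (9 left).
9 days into Mar → Mar 9, 2011.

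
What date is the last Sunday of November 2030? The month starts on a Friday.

November 24, 2030

November 2030 begins on a Friday, so the first Sunday is November 3 (2 days later).
November 2030 has 30 days. Adding weeks: 3, 10, 17, 24 — the last one ≤ 30 is the 24th.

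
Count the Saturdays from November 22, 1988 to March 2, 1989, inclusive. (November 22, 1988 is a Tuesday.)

November 22, 1988 is a Tuesday; the first Saturday on or after it is November 26, 1988 (4 days later).
From November 26, 1988 to March 2, 1989: 4 + 31 + 31 + 28 + 2 = 96 days (rest of November, December, January, February, March).
96 ÷ 7 = 13 full weeks with remainder 5, so 13 more Saturdays after the first → 14.

14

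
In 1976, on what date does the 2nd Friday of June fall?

June 1976 begins on a Tuesday, so the first Friday is June 4 (3 days later).
The 2nd Friday is 1 weeks later: 4 + 7 = 11.

11 June 1976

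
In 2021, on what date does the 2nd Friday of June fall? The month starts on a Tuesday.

2021-06-11

June 2021 begins on a Tuesday, so the first Friday is June 4 (3 days later).
The 2nd Friday is 1 weeks later: 4 + 7 = 11.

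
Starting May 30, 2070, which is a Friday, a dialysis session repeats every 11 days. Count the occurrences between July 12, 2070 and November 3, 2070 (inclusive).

11

Occurrences land 11·i days after May 30, 2070 for i = 0, 1, 2, …
July 12, 2070 is 43 days after the start; 43 ÷ 11 = 3 remainder 10; since the remainder is 10, round up to i = 4. First occurrence in the window: #5 on July 13, 2070 (4×11 = 44 days in).
November 3, 2070 is 157 days after the start; 157 ÷ 11 = 14 remainder 3. Last occurrence in the window: #15 on October 31, 2070.
Occurrences #5 through #15: 11 in total.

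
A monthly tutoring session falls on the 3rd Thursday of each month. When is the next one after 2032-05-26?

2032-06-17

May 2032 starts on a Saturday; its first Thursday is the 6th, so the 3rd Thursday is the 20th — 2032-05-20.
That is not after 2032-05-26, so look at June 2032.
June 2032 starts on a Tuesday; its first Thursday is the 3rd, so the 3rd Thursday is the 17th — 2032-06-17.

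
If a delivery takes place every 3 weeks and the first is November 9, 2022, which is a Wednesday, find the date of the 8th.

April 5, 2023

The 8th occurrence is 7 intervals after the first: 7 × 21 = 147 days after November 9, 2022.
November has 30 days — 21 days to the end of November leaves 126.
December has 31 days (95 left).
January has 31 days (64 left).
February has 28 days (36 left).
March has 31 days (5 left).
5 days into April → April 5, 2023.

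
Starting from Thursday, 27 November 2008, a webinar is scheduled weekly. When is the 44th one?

The 44th occurrence is 43 intervals after the first: 43 × 7 = 301 days after 27 November 2008.
November has 30 days — 3 days to the end of November leaves 298.
December has 31 days (267 left).
January has 31 days (236 left).
February has 28 days (208 left).
March has 31 days (177 left).
April has 30 days (147 left).
May has 31 days (116 left).
June has 30 days (86 left).
July has 31 days (55 left).
August has 31 days (24 left).
24 days into September → 24 September 2009.

24 September 2009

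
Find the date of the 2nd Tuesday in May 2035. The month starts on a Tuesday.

2035-05-08

May 2035 begins on a Tuesday, so the first Tuesday is May 1.
The 2nd Tuesday is 1 weeks later: 1 + 7 = 8.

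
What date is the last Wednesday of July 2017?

July 26, 2017

The first Wednesday of July 2017 is July 5.
July 2017 has 31 days. Adding weeks: 5, 12, 19, 26 — the last one ≤ 31 is the 26th.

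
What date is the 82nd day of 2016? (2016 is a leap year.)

2016-03-22

January has 31 days (82 − 31 = 51 remain).
February has 29 days (51 − 29 = 22 remain).
22 into March → March 22.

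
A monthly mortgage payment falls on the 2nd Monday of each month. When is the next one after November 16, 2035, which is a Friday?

December 10, 2035

November 2035 starts on a Thursday; its first Monday is the 5th, so the 2nd Monday is the 12th — November 12, 2035.
That is not after November 16, 2035, so look at December 2035.
December 2035 starts on a Saturday; its first Monday is the 3rd, so the 2nd Monday is the 10th — December 10, 2035.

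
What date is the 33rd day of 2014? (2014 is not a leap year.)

January has 31 days (33 − 31 = 2 remain).
2 into February → February 2.

2014-02-02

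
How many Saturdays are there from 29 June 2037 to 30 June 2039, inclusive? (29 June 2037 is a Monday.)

29 June 2037 is a Monday; the first Saturday on or after it is 4 July 2037 (5 days later).
From 4 July 2037 to 30 June 2039: 180 + 365 + 181 = 726 days (rest of 2037, 2038, to 30 June 2039 in 2039).
726 ÷ 7 = 103 full weeks with remainder 5, so 103 more Saturdays after the first → 104.

104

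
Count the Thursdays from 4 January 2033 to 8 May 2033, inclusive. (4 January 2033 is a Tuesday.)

18

4 January 2033 is a Tuesday; the first Thursday on or after it is 6 January 2033 (2 days later).
From 6 January 2033 to 8 May 2033: 25 + 28 + 31 + 30 + 8 = 122 days (rest of January, February, March, April, May).
122 ÷ 7 = 17 full weeks with remainder 3, so 17 more Thursdays after the first → 18.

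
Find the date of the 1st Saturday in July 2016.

The first Saturday of July 2016 is July 2.

July 2, 2016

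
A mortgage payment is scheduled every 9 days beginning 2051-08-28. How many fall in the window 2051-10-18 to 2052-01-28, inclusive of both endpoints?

12

Occurrences land 9·i days after 2051-08-28 for i = 0, 1, 2, …
2051-10-18 is 51 days after the start; 51 ÷ 9 = 5 remainder 6; since the remainder is 6, round up to i = 6. First occurrence in the window: #7 on 2051-10-21 (6×9 = 54 days in).
2052-01-28 is 153 days after the start; 153 ÷ 9 = 17 remainder 0. Last occurrence in the window: #18 on 2052-01-28.
Occurrences #7 through #18: 12 in total.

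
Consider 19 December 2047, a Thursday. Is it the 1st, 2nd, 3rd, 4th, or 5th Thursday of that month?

Day 19 falls in week ⌈19/7⌉ of the month.
Days 1–7 hold the 1st Thursday, 8–14 the 2nd, 15–21 the 3rd, 22–28 the 4th, 29–31 the 5th.
19 is in the range for the 3rd.

3rd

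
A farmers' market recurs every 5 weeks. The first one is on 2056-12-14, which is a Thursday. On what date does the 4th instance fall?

The 4th occurrence is 3 intervals after the first: 3 × 35 = 105 days after 2056-12-14.
December has 31 days — 17 days to the end of December leaves 88.
January has 31 days (57 left).
February has 28 days (29 left).
29 days into March → 2057-03-29.

2057-03-29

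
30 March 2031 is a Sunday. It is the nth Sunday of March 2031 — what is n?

5th

Day 30 falls in week ⌈30/7⌉ of the month.
Days 1–7 hold the 1st Sunday, 8–14 the 2nd, 15–21 the 3rd, 22–28 the 4th, 29–31 the 5th.
30 is in the range for the 5th.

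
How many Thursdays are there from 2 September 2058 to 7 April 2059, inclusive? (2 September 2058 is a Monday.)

31

2 September 2058 is a Monday; the first Thursday on or after it is 5 September 2058 (3 days later).
From 5 September 2058 to 7 April 2059: 25 + 31 + 30 + 31 + 31 + 28 + 31 + 7 = 214 days (rest of September, October, November, December, January, February, March, April).
214 ÷ 7 = 30 full weeks with remainder 4, so 30 more Thursdays after the first → 31.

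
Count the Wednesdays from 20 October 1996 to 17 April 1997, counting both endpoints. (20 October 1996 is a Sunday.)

20 October 1996 is a Sunday; the first Wednesday on or after it is 23 October 1996 (3 days later).
From 23 October 1996 to 17 April 1997: 8 + 30 + 31 + 31 + 28 + 31 + 17 = 176 days (rest of October, November, December, January, February, March, April).
176 ÷ 7 = 25 full weeks with remainder 1, so 25 more Wednesdays after the first → 26.

26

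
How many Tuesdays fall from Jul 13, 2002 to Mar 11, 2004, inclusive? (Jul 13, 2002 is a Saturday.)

87

Jul 13, 2002 is a Saturday; the first Tuesday on or after it is Jul 16, 2002 (3 days later).
From Jul 16, 2002 to Mar 11, 2004: 168 + 365 + 71 = 604 days (rest of 2002, 2003, to Mar 11, 2004 in 2004).
604 ÷ 7 = 86 full weeks with remainder 2, so 86 more Tuesdays after the first → 87.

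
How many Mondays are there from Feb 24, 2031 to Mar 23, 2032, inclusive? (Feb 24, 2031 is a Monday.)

57

Feb 24, 2031 is a Monday; the first Monday on or after it is Feb 24, 2031.
From Feb 24, 2031 to Mar 23, 2032: 310 + 83 = 393 days (rest of 2031, to Mar 23, 2032 in 2032).
393 ÷ 7 = 56 full weeks with remainder 1, so 56 more Mondays after the first → 57.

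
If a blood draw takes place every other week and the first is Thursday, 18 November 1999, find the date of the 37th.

The 37th occurrence is 36 intervals after the first: 36 × 14 = 504 days after 18 November 1999.
November has 30 days — 12 days to the end of November leaves 492.
From end of November to end of 1999 is 31 days (461 left).
2000 has 366 days (95 left).
January has 31 days (64 left).
February has 28 days (36 left).
March has 31 days (5 left).
5 days into April → 5 April 2001.

5 April 2001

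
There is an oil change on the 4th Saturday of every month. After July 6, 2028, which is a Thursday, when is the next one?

July 22, 2028

July 2028 starts on a Saturday; its first Saturday is the 1st, so the 4th Saturday is the 22nd — July 22, 2028.
July 22, 2028 is after July 6, 2028, so that is the next one.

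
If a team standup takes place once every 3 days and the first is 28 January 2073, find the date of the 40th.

25 May 2073

The 40th occurrence is 39 intervals after the first: 39 × 3 = 117 days after 28 January 2073.
January has 31 days — 3 days to the end of January leaves 114.
February has 28 days (86 left).
March has 31 days (55 left).
April has 30 days (25 left).
25 days into May → 25 May 2073.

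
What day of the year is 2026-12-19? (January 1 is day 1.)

353

Days in months before December: 31 + 28 + 31 + 30 + 31 + 30 + 31 + 31 + 30 + 31 + 30 = 334.
Plus 19 days into December → day 353.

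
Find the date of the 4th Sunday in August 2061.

2061-08-28

The first Sunday of August 2061 is August 7.
The 4th Sunday is 3 weeks later: 7 + 21 = 28.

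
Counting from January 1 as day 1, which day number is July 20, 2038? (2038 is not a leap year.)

201

Days in months before July: 31 + 28 + 31 + 30 + 31 + 30 = 181.
Plus 20 days into July → day 201.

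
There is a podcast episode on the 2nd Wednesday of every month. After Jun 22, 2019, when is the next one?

Jun 2019 starts on a Saturday; its first Wednesday is the 5th, so the 2nd Wednesday is the 12th — Jun 12, 2019.
That is not after Jun 22, 2019, so look at Jul 2019.
Jul 2019 starts on a Monday; its first Wednesday is the 3rd, so the 2nd Wednesday is the 10th — Jul 10, 2019.

Jul 10, 2019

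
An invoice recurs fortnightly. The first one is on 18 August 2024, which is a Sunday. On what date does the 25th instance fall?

The 25th occurrence is 24 intervals after the first: 24 × 14 = 336 days after 18 August 2024.
August has 31 days — 13 days to the end of August leaves 323.
September has 30 days (293 left).
October has 31 days (262 left).
November has 30 days (232 left).
December has 31 days (201 left).
January has 31 days (170 left).
February has 28 days (142 left).
March has 31 days (111 left).
April has 30 days (81 left).
May has 31 days (50 left).
June has 30 days (20 left).
20 days into July → 20 July 2025.

20 July 2025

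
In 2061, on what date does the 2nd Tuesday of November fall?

November 2061 begins on a Tuesday, so the first Tuesday is November 1.
The 2nd Tuesday is 1 weeks later: 1 + 7 = 8.

8 November 2061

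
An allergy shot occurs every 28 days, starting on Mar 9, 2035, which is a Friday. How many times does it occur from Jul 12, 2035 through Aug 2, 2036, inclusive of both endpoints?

14

Occurrences land 28·i days after Mar 9, 2035 for i = 0, 1, 2, …
Jul 12, 2035 is 125 days after the start; 125 ÷ 28 = 4 remainder 13; since the remainder is 13, round up to i = 5. First occurrence in the window: #6 on Jul 27, 2035 (5×28 = 140 days in).
Aug 2, 2036 is 512 days after the start; 512 ÷ 28 = 18 remainder 8. Last occurrence in the window: #19 on Jul 25, 2036.
Occurrences #6 through #19: 14 in total.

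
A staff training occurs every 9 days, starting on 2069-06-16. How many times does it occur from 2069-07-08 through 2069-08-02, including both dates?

3

Occurrences land 9·i days after 2069-06-16 for i = 0, 1, 2, …
2069-07-08 is 22 days after the start; 22 ÷ 9 = 2 remainder 4; since the remainder is 4, round up to i = 3. First occurrence in the window: #4 on 2069-07-13 (3×9 = 27 days in).
2069-08-02 is 47 days after the start; 47 ÷ 9 = 5 remainder 2. Last occurrence in the window: #6 on 2069-07-31.
Occurrences #4 through #6: 3 in total.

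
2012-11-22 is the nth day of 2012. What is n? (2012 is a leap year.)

Days in months before November: 31 + 29 + 31 + 30 + 31 + 30 + 31 + 31 + 30 + 31 = 305.
Plus 22 days into November → day 327.

327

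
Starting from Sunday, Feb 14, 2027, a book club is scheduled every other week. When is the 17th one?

Sep 26, 2027

The 17th occurrence is 16 intervals after the first: 16 × 14 = 224 days after Feb 14, 2027.
Feb has 28 days — 14 days to the end of Feb leaves 210.
Mar has 31 days (179 left).
Apr has 30 days (149 left).
May has 31 days (118 left).
Jun has 30 days (88 left).
Jul has 31 days (57 left).
Aug has 31 days (26 left).
26 days into Sep → Sep 26, 2027.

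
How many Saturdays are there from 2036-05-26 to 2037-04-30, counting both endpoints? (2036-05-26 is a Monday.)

48

2036-05-26 is a Monday; the first Saturday on or after it is 2036-05-31 (5 days later).
From 2036-05-31 to 2037-04-30: 214 + 120 = 334 days (rest of 2036, to 2037-04-30 in 2037).
334 ÷ 7 = 47 full weeks with remainder 5, so 47 more Saturdays after the first → 48.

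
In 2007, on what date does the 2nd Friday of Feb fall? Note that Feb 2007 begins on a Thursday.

Feb 9, 2007

Feb 2007 begins on a Thursday, so the first Friday is Feb 2 (1 day later).
The 2nd Friday is 1 weeks later: 2 + 7 = 9.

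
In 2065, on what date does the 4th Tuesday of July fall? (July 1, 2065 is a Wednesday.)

July 2065 begins on a Wednesday, so the first Tuesday is July 7 (6 days later).
The 4th Tuesday is 3 weeks later: 7 + 21 = 28.

2065-07-28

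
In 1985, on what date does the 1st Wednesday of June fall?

June 1985 begins on a Saturday, so the first Wednesday is June 5 (4 days later).

5 June 1985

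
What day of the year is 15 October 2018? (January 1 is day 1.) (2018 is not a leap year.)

288

Days in months before October: 31 + 28 + 31 + 30 + 31 + 30 + 31 + 31 + 30 = 273.
Plus 15 days into October → day 288.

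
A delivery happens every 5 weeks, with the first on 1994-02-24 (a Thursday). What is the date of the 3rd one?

1994-05-05

The 3rd occurrence is 2 intervals after the first: 2 × 35 = 70 days after 1994-02-24.
February has 28 days — 4 days to the end of February leaves 66.
March has 31 days (35 left).
April has 30 days (5 left).
5 days into May → 1994-05-05.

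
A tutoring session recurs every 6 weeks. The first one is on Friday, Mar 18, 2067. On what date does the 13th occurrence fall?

Aug 3, 2068

The 13th occurrence is 12 intervals after the first: 12 × 42 = 504 days after Mar 18, 2067.
Mar has 31 days — 13 days to the end of Mar leaves 491.
From end of Mar to end of 2067 is 275 days (216 left).
Jan has 31 days (185 left).
Feb has 29 days (156 left).
Mar has 31 days (125 left).
Apr has 30 days (95 left).
May has 31 days (64 left).
Jun has 30 days (34 left).
Jul has 31 days (3 left).
3 days into Aug → Aug 3, 2068.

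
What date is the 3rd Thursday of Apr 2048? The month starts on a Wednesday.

Apr 2048 begins on a Wednesday, so the first Thursday is Apr 2 (1 day later).
The 3rd Thursday is 2 weeks later: 2 + 14 = 16.

Apr 16, 2048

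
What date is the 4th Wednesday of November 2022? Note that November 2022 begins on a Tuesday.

2022-11-23

November 2022 begins on a Tuesday, so the first Wednesday is November 2 (1 day later).
The 4th Wednesday is 3 weeks later: 2 + 21 = 23.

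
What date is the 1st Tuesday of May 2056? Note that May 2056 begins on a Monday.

May 2056 begins on a Monday, so the first Tuesday is May 2 (1 day later).

2056-05-02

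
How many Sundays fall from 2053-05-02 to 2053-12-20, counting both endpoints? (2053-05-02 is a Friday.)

2053-05-02 is a Friday; the first Sunday on or after it is 2053-05-04 (2 days later).
From 2053-05-04 to 2053-12-20: 27 + 30 + 31 + 31 + 30 + 31 + 30 + 20 = 230 days (rest of May, June, July, August, September, October, November, December).
230 ÷ 7 = 32 full weeks with remainder 6, so 32 more Sundays after the first → 33.

33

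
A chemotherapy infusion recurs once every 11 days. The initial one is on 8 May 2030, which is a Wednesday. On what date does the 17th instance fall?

The 17th occurrence is 16 intervals after the first: 16 × 11 = 176 days after 8 May 2030.
May has 31 days — 23 days to the end of May leaves 153.
June has 30 days (123 left).
July has 31 days (92 left).
August has 31 days (61 left).
September has 30 days (31 left).
31 days into October → 31 October 2030.

31 October 2030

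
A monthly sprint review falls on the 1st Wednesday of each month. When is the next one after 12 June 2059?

2 July 2059

June 2059 starts on a Sunday, so its 1st Wednesday is 4 June 2059 (3 days in).
That is not after 12 June 2059, so look at July 2059.
July 2059 starts on a Tuesday, so its 1st Wednesday is 2 July 2059 (1 day in).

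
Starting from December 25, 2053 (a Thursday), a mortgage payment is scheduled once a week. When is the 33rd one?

August 6, 2054

The 33rd occurrence is 32 intervals after the first: 32 × 7 = 224 days after December 25, 2053.
December has 31 days — 6 days to the end of December leaves 218.
January has 31 days (187 left).
February has 28 days (159 left).
March has 31 days (128 left).
April has 30 days (98 left).
May has 31 days (67 left).
June has 30 days (37 left).
July has 31 days (6 left).
6 days into August → August 6, 2054.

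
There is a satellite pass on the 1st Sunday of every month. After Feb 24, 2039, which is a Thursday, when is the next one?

Feb 2039 starts on a Tuesday, so its 1st Sunday is Feb 6, 2039 (5 days in).
That is not after Feb 24, 2039, so look at Mar 2039.
Mar 2039 starts on a Tuesday, so its 1st Sunday is Mar 6, 2039 (5 days in).

Mar 6, 2039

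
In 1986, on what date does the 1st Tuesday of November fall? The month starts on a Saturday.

November 1986 begins on a Saturday, so the first Tuesday is November 4 (3 days later).

November 4, 1986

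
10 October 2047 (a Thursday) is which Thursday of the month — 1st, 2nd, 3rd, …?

Day 10 falls in week ⌈10/7⌉ of the month.
Days 1–7 hold the 1st Thursday, 8–14 the 2nd, 15–21 the 3rd, 22–28 the 4th, 29–31 the 5th.
10 is in the range for the 2nd.

2nd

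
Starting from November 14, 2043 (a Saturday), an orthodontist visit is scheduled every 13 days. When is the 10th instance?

The 10th occurrence is 9 intervals after the first: 9 × 13 = 117 days after November 14, 2043.
November has 30 days — 16 days to the end of November leaves 101.
December has 31 days (70 left).
January has 31 days (39 left).
February has 29 days (10 left).
10 days into March → March 10, 2044.

March 10, 2044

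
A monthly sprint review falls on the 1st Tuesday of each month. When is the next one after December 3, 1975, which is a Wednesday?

December 1975 starts on a Monday, so its 1st Tuesday is December 2, 1975 (1 day in).
That is not after December 3, 1975, so look at January 1976.
January 1976 starts on a Thursday, so its 1st Tuesday is January 6, 1976 (5 days in).

January 6, 1976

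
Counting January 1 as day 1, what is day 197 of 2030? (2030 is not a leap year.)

Jul 16, 2030

Jan has 31 days (197 − 31 = 166 remain).
Feb has 28 days (166 − 28 = 138 remain).
Mar has 31 days (138 − 31 = 107 remain).
Apr has 30 days (107 − 30 = 77 remain).
May has 31 days (77 − 31 = 46 remain).
Jun has 30 days (46 − 30 = 16 remain).
16 into Jul → Jul 16.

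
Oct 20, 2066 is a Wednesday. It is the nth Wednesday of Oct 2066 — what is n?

Day 20 falls in week ⌈20/7⌉ of the month.
Days 1–7 hold the 1st Wednesday, 8–14 the 2nd, 15–21 the 3rd, 22–28 the 4th, 29–31 the 5th.
20 is in the range for the 3rd.

3rd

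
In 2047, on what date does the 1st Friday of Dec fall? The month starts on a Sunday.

Dec 6, 2047

Dec 2047 begins on a Sunday, so the first Friday is Dec 6 (5 days later).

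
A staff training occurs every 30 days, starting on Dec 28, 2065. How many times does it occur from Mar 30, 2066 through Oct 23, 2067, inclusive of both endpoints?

19

Occurrences land 30·i days after Dec 28, 2065 for i = 0, 1, 2, …
Mar 30, 2066 is 92 days after the start; 92 ÷ 30 = 3 remainder 2; since the remainder is 2, round up to i = 4. First occurrence in the window: #5 on Apr 27, 2066 (4×30 = 120 days in).
Oct 23, 2067 is 664 days after the start; 664 ÷ 30 = 22 remainder 4. Last occurrence in the window: #23 on Oct 19, 2067.
Occurrences #5 through #23: 19 in total.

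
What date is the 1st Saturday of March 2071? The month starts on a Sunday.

March 7, 2071

March 2071 begins on a Sunday, so the first Saturday is March 7 (6 days later).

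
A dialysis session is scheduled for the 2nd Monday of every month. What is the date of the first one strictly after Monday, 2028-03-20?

March 2028 starts on a Wednesday; its first Monday is the 6th, so the 2nd Monday is the 13th — 2028-03-13.
That is not after 2028-03-20, so look at April 2028.
April 2028 starts on a Saturday; its first Monday is the 3rd, so the 2nd Monday is the 10th — 2028-04-10.

2028-04-10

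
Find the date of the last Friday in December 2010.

December 2010 begins on a Wednesday, so the first Friday is December 3 (2 days later).
December 2010 has 31 days. Adding weeks: 3, 10, 17, 24, 31 — the last one ≤ 31 is the 31st.

2010-12-31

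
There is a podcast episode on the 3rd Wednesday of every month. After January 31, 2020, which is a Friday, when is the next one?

February 19, 2020

January 2020 starts on a Wednesday; its first Wednesday is the 1st, so the 3rd Wednesday is the 15th — January 15, 2020.
That is not after January 31, 2020, so look at February 2020.
February 2020 starts on a Saturday; its first Wednesday is the 5th, so the 3rd Wednesday is the 19th — February 19, 2020.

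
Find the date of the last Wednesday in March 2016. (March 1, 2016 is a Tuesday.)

March 2016 begins on a Tuesday, so the first Wednesday is March 2 (1 day later).
March 2016 has 31 days. Adding weeks: 2, 9, 16, 23, 30 — the last one ≤ 31 is the 30th.

March 30, 2016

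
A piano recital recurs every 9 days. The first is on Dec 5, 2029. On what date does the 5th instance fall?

The 5th occurrence is 4 intervals after the first: 4 × 9 = 36 days after Dec 5, 2029.
Dec has 31 days — 26 days to the end of Dec leaves 10.
10 days into Jan → Jan 10, 2030.

Jan 10, 2030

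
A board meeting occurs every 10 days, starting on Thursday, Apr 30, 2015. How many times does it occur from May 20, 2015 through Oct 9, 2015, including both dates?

15

Occurrences land 10·i days after Apr 30, 2015 for i = 0, 1, 2, …
May 20, 2015 is 20 days after the start; 20 ÷ 10 = 2 remainder 0. First occurrence in the window: #3 on May 20, 2015 (2×10 = 20 days in).
Oct 9, 2015 is 162 days after the start; 162 ÷ 10 = 16 remainder 2. Last occurrence in the window: #17 on Oct 7, 2015.
Occurrences #3 through #17: 15 in total.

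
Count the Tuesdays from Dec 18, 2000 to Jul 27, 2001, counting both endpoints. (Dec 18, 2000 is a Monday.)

Dec 18, 2000 is a Monday; the first Tuesday on or after it is Dec 19, 2000 (1 day later).
From Dec 19, 2000 to Jul 27, 2001: 12 + 31 + 28 + 31 + 30 + 31 + 30 + 27 = 220 days (rest of Dec, Jan, Feb, Mar, Apr, May, Jun, Jul).
220 ÷ 7 = 31 full weeks with remainder 3, so 31 more Tuesdays after the first → 32.

32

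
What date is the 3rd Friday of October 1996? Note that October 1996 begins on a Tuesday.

October 1996 begins on a Tuesday, so the first Friday is October 4 (3 days later).
The 3rd Friday is 2 weeks later: 4 + 14 = 18.

October 18, 1996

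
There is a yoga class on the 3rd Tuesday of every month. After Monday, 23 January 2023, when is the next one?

21 February 2023

January 2023 starts on a Sunday; its first Tuesday is the 3rd, so the 3rd Tuesday is the 17th — 17 January 2023.
That is not after 23 January 2023, so look at February 2023.
February 2023 starts on a Wednesday; its first Tuesday is the 7th, so the 3rd Tuesday is the 21st — 21 February 2023.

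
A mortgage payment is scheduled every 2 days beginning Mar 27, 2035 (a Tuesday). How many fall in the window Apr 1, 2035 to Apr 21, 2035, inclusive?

Occurrences land 2·i days after Mar 27, 2035 for i = 0, 1, 2, …
Apr 1, 2035 is 5 days after the start; 5 ÷ 2 = 2 remainder 1; since the remainder is 1, round up to i = 3. First occurrence in the window: #4 on Apr 2, 2035 (3×2 = 6 days in).
Apr 21, 2035 is 25 days after the start; 25 ÷ 2 = 12 remainder 1. Last occurrence in the window: #13 on Apr 20, 2035.
Occurrences #4 through #13: 10 in total.

10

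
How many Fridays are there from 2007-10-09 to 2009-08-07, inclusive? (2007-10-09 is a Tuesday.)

2007-10-09 is a Tuesday; the first Friday on or after it is 2007-10-12 (3 days later).
From 2007-10-12 to 2009-08-07: 80 + 366 + 219 = 665 days (rest of 2007, 2008, to 2009-08-07 in 2009).
665 ÷ 7 = 95 full weeks with remainder 0, so 95 more Fridays after the first → 96.

96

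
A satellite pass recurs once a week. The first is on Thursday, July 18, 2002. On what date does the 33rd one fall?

The 33rd occurrence is 32 intervals after the first: 32 × 7 = 224 days after July 18, 2002.
July has 31 days — 13 days to the end of July leaves 211.
August has 31 days (180 left).
September has 30 days (150 left).
October has 31 days (119 left).
November has 30 days (89 left).
December has 31 days (58 left).
January has 31 days (27 left).
27 days into February → February 27, 2003.

February 27, 2003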